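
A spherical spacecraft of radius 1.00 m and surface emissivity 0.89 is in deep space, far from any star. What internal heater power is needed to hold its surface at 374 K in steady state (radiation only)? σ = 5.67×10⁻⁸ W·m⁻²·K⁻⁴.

P ≈ 12400 W

P = εσ·4πr²·T⁴.
4πr² = 12.57 m²; T⁴ = 1.957×10¹⁰ K⁴.
P = 0.89·5.67×10⁻⁸·12.57·1.957×10¹⁰.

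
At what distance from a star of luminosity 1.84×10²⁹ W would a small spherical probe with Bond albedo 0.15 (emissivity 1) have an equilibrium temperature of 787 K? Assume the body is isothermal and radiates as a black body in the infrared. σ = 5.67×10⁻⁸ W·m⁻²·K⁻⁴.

For an isothermal black-emitting sphere, (1−a)S·πr² = σ·4πr²·T⁴ ⇒ S = 4σT⁴/(1−a).
S = 4·5.67×10⁻⁸·(787)⁴/0.850 = 1.024×10⁵ W/m².
Flux falls as S = L/(4πd²), so d = √(L/(4πS)) = √(1.84×10²⁹/(4π·1.024×10⁵)).

d ≈ 3.78×10¹¹ m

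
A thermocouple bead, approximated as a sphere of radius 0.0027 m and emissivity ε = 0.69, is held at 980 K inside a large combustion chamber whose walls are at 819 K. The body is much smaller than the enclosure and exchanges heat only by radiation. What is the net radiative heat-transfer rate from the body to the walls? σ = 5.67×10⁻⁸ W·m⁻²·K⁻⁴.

For a small grey body in a large enclosure: P_net = εσA(T_body⁴ − T_wall⁴).
A = 4πr² = 9.161×10⁻⁵ m²; T_body⁴ − T_wall⁴ = 9.224×10¹¹ − 4.499×10¹¹ = 4.724×10¹¹ K⁴.
|P_net| = 0.69·5.67×10⁻⁸·9.161×10⁻⁵·4.724×10¹¹.

P_net ≈ 1.69 W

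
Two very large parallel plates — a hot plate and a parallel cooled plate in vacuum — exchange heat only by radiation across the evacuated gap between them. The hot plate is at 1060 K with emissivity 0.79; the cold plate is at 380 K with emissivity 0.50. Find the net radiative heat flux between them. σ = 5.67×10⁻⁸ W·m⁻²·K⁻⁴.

For two infinite grey parallel plates, q = σ(T₁⁴ − T₂⁴)/(1/ε₁ + 1/ε₂ − 1).
T₁⁴ − T₂⁴ = 1.262×10¹² − 2.085×10¹⁰ = 1.242×10¹² K⁴.
1/ε₁ + 1/ε₂ − 1 = 1.266 + 2.000 − 1 = 2.266.
q = 5.67×10⁻⁸ × 1.242×10¹² / 2.266.

q ≈ 31100 W/m²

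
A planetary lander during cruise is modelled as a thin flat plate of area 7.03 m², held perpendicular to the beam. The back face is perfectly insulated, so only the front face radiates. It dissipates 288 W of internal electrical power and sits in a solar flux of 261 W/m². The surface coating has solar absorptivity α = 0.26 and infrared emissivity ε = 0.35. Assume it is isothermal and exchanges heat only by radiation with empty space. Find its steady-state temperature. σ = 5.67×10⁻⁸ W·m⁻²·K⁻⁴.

T ≈ 272 K

At steady state, absorbed solar power + internal power = radiated power.
Absorbed: α·S·A_cross = 0.26·261·7.030 = 477.1 W (cross-section A).
Total input = 477.1 + 288 = 765.1 W.
Radiated: εσ·A_surf·T⁴ with A_surf = A = 7.030 m².
T⁴ = 765.1/(0.35·5.67×10⁻⁸·7.030) = 5.484×10⁹ K⁴.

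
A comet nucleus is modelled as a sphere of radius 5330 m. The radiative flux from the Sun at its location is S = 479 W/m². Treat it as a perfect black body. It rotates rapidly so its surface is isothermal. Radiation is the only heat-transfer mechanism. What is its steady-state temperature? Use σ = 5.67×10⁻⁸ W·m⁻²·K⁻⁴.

At equilibrium, absorbed power = emitted power.
Absorbing cross-section = πr² = 8.925×10⁷ m²; emitting surface = 4πr² = 3.570×10⁸ m² (ratio 4).
S·A_cross = εσ·A_surf·T⁴  ⇒  T⁴ = S/(4σ).
T⁴ = 1.00·479/(4·5.67×10⁻⁸) = 2.112×10⁹ K⁴.
T = (2.112×10⁹)^(1/4).

T ≈ 214 K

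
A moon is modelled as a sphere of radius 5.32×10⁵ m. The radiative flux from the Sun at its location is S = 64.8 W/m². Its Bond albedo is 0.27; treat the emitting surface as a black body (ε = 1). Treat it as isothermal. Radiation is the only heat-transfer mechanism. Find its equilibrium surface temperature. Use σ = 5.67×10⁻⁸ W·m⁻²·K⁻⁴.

T ≈ 120 K

At equilibrium, absorbed power = emitted power.
Absorbing cross-section = πr² = 8.891×10¹¹ m²; emitting surface = 4πr² = 3.557×10¹² m² (ratio 4).
(1−a)S·A_cross = εσ·A_surf·T⁴  ⇒  T⁴ = (1−a)S/(4σ).
T⁴ = 0.730·64.8/(4·5.67×10⁻⁸) = 2.086×10⁸ K⁴.
T = (2.086×10⁸)^(1/4).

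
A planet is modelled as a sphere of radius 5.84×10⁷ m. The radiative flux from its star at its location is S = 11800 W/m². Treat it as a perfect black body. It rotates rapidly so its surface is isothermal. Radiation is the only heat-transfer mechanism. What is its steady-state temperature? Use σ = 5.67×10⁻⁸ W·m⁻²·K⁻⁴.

T ≈ 478 K

At equilibrium, absorbed power = emitted power.
Absorbing cross-section = πr² = 1.071×10¹⁶ m²; emitting surface = 4πr² = 4.286×10¹⁶ m² (ratio 4).
S·A_cross = εσ·A_surf·T⁴  ⇒  T⁴ = S/(4σ).
T⁴ = 1.00·11800/(4·5.67×10⁻⁸) = 5.203×10¹⁰ K⁴.
T = (5.203×10¹⁰)^(1/4).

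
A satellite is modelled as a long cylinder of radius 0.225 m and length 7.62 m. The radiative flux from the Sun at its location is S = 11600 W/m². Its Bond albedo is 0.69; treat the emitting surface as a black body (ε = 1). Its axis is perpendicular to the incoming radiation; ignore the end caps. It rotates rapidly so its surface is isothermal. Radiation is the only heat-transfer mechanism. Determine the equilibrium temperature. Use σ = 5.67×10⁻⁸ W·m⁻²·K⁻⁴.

At equilibrium, absorbed power = emitted power.
Absorbing cross-section = 2rL = 3.429 m²; emitting surface = 2πrL = 10.77 m² (ratio π).
(1−a)S·A_cross = εσ·A_surf·T⁴  ⇒  T⁴ = (1−a)S/(πσ).
T⁴ = 0.310·11600/(π·5.67×10⁻⁸) = 2.019×10¹⁰ K⁴.
T = (2.019×10¹⁰)^(1/4).

T ≈ 377 K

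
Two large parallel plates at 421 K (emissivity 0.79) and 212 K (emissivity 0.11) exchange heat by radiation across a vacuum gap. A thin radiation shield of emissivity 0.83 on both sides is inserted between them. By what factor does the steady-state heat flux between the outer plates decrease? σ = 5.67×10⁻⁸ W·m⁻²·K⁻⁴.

factor ≈ 1.15

Without shield: q₀ = σΔ(T⁴)/(1/ε₁+1/ε₂−1) with denominator 9.357.
With shield the two gaps are in series; the resistances add: (1/ε₁+1/ε_s−1)+(1/ε_s+1/ε₂−1) = 1.471+9.296 = 10.77.
Heat-flux ratio q₀/q = 10.77/9.357.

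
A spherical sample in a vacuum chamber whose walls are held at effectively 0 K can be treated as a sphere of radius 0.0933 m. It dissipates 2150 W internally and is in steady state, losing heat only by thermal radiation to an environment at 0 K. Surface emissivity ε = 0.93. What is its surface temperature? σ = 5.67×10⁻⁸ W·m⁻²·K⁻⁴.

Steady state: internal power = radiated power, P = εσA T⁴.
Radiating area A = 4πr² = 0.1094 m².
T⁴ = P/(εσA) = 2150/(0.93·5.67×10⁻⁸·0.1094) = 3.727×10¹¹ K⁴.
T = (3.727×10¹¹)^(1/4).

T ≈ 781 K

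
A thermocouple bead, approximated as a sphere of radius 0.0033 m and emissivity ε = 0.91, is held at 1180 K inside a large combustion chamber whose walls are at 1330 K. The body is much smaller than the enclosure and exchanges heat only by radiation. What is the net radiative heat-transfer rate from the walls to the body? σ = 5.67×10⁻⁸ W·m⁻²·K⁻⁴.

For a small grey body in a large enclosure: P_net = εσA(T_body⁴ − T_wall⁴).
A = 4πr² = 1.368×10⁻⁴ m²; T_body⁴ − T_wall⁴ = 1.939×10¹² − 3.129×10¹² = -1.190×10¹² K⁴.
|P_net| = 0.91·5.67×10⁻⁸·1.368×10⁻⁴·1.190×10¹².

P_net ≈ 8.40 W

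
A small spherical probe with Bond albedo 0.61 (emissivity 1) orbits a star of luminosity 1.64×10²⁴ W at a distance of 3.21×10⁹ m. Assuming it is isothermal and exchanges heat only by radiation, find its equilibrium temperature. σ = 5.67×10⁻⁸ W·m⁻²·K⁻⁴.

T ≈ 384 K

First find the stellar flux at distance d: S = L/(4πd²) = 1.64×10²⁴/(4π·(3.21×10⁹)²) = 12670 W/m².
For an isothermal sphere, absorbed (1−a)S·πr² = emitted σ·4πr²·T⁴, so T⁴ = (1−a)S/(4σ).
T⁴ = 0.390·12670/(4·5.67×10⁻⁸) = 2.178×10¹⁰ K⁴.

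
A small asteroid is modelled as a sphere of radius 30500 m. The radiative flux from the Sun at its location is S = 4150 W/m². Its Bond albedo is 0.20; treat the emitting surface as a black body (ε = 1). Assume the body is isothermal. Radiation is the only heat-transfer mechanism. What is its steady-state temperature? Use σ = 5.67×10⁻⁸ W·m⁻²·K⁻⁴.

T ≈ 348 K

At equilibrium, absorbed power = emitted power.
Absorbing cross-section = πr² = 2.922×10⁹ m²; emitting surface = 4πr² = 1.169×10¹⁰ m² (ratio 4).
(1−a)S·A_cross = εσ·A_surf·T⁴  ⇒  T⁴ = (1−a)S/(4σ).
T⁴ = 0.800·4150/(4·5.67×10⁻⁸) = 1.464×10¹⁰ K⁴.
T = (1.464×10¹⁰)^(1/4).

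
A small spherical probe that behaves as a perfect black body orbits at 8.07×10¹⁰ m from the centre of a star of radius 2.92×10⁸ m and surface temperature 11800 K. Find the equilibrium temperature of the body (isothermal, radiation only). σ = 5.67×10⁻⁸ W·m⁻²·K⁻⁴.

The star's surface emits σT_*⁴; at distance d the flux is S = σT_*⁴(R_*/d)².
S = 5.67×10⁻⁸·(11800)⁴·(2.92×10⁸/8.07×10¹⁰)² = 14390 W/m².
For an isothermal sphere T⁴ = (1−a)S/(4σ) = 6.346×10¹⁰ K⁴.

T ≈ 502 K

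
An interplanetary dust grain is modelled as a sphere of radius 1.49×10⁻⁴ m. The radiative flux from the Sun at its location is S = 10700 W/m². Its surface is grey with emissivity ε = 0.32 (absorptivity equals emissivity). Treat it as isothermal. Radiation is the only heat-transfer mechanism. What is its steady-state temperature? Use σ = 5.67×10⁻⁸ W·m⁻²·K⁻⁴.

T ≈ 466 K

At equilibrium, absorbed power = emitted power.
Absorbing cross-section = πr² = 6.975×10⁻⁸ m²; emitting surface = 4πr² = 2.790×10⁻⁷ m² (ratio 4).
εS·A_cross = εσ·A_surf·T⁴  ⇒  T⁴ = S/(4σ)   (ε cancels).
T⁴ = 10700/(4·5.67×10⁻⁸) = 4.718×10¹⁰ K⁴.
T = (4.718×10¹⁰)^(1/4).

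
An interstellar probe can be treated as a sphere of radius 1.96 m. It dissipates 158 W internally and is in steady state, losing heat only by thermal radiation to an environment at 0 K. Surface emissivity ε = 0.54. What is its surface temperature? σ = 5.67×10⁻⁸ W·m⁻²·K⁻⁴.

Steady state: internal power = radiated power, P = εσA T⁴.
Radiating area A = 4πr² = 48.27 m².
T⁴ = P/(εσA) = 158/(0.54·5.67×10⁻⁸·48.27) = 1.069×10⁸ K⁴.
T = (1.069×10⁸)^(1/4).

T ≈ 102 K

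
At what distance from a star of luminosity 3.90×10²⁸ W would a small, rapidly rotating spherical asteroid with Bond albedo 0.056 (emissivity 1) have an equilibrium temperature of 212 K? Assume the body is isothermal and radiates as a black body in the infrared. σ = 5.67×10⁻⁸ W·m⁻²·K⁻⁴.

For an isothermal black-emitting sphere, (1−a)S·πr² = σ·4πr²·T⁴ ⇒ S = 4σT⁴/(1−a).
S = 4·5.67×10⁻⁸·(212)⁴/0.944 = 485.3 W/m².
Flux falls as S = L/(4πd²), so d = √(L/(4πS)) = √(3.90×10²⁸/(4π·485.3)).

d ≈ 2.53×10¹² m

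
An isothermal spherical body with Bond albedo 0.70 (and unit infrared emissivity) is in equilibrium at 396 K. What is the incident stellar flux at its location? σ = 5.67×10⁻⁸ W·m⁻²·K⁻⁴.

S ≈ 18600 W/m²

(1−a)S·πr² = σ·4πr²·T⁴ ⇒ S = 4σT⁴/(1−a).
S = 4·5.67×10⁻⁸·2.459×10¹⁰/0.300.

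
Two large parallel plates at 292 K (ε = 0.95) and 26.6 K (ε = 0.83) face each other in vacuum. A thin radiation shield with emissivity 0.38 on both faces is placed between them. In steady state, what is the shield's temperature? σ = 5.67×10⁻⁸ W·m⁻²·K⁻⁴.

T_s ≈ 247 K

In steady state the net flux on the hot side equals that on the cold side.
σ(T₁⁴−T_s⁴)/D₁ = σ(T_s⁴−T₂⁴)/D₂, with D₁ = 1/ε₁+1/ε_s−1 = 2.684, D₂ = 1/ε_s+1/ε₂−1 = 2.836.
Solve for T_s⁴: T_s⁴ = (D₂·T₁⁴ + D₁·T₂⁴)/(D₁+D₂) = 3.735×10⁹ K⁴.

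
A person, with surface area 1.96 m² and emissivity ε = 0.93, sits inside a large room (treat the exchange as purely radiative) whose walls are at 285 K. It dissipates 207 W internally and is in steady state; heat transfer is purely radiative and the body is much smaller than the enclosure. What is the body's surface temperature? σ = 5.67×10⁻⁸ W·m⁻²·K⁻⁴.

For a small grey body in a large enclosure, net radiated power = εσA(T⁴ − T_w⁴).
Steady state: P = εσA(T⁴ − T_w⁴) with A = 1.96 m².
T⁴ = P/(εσA) + T_w⁴ = 207/(0.93·5.67×10⁻⁸·1.960) + (285)⁴
    = 2.003×10⁹ + 6.598×10⁹ = 8.600×10⁹ K⁴.

T ≈ 305 K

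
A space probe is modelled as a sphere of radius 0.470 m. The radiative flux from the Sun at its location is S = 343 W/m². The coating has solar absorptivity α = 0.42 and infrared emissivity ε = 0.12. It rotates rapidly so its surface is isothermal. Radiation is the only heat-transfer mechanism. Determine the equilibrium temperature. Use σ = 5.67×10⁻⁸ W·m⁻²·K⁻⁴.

T ≈ 270 K

At equilibrium, absorbed power = emitted power.
Absorbing cross-section = πr² = 0.6940 m²; emitting surface = 4πr² = 2.776 m² (ratio 4).
αS·A_cross = εσ·A_surf·T⁴  ⇒  T⁴ = αS/(ε·4σ).
T⁴ = 0.420·343/(0.12·4·5.67×10⁻⁸) = 5.293×10⁹ K⁴.
T = (5.293×10⁹)^(1/4).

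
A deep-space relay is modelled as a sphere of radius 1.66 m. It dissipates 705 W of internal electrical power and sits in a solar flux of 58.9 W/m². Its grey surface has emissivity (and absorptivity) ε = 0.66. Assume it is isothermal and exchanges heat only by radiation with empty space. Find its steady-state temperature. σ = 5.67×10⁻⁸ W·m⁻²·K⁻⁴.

T ≈ 168 K

At steady state, absorbed solar power + internal power = radiated power.
Absorbed: α·S·A_cross = 0.66·58.9·8.657 = 336.5 W (cross-section πr²).
Total input = 336.5 + 705 = 1042 W.
Radiated: εσ·A_surf·T⁴ with A_surf = 4πr² = 34.63 m².
T⁴ = 1042/(0.66·5.67×10⁻⁸·34.63) = 8.037×10⁸ K⁴.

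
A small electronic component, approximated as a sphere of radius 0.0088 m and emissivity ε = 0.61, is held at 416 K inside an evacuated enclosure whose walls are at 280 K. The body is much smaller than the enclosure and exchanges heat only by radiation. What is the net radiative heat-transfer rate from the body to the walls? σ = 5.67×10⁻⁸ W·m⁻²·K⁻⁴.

P_net ≈ 0.801 W

For a small grey body in a large enclosure: P_net = εσA(T_body⁴ − T_wall⁴).
A = 4πr² = 9.731×10⁻⁴ m²; T_body⁴ − T_wall⁴ = 2.995×10¹⁰ − 6.147×10⁹ = 2.380×10¹⁰ K⁴.
|P_net| = 0.61·5.67×10⁻⁸·9.731×10⁻⁴·2.380×10¹⁰.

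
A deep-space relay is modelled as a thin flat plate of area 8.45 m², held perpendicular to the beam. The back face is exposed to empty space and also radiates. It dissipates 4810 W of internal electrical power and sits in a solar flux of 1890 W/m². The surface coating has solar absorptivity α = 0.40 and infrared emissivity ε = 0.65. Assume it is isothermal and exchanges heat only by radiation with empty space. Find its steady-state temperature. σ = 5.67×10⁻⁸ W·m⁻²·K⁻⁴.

At steady state, absorbed solar power + internal power = radiated power.
Absorbed: α·S·A_cross = 0.40·1890·8.450 = 6388 W (cross-section A).
Total input = 6388 + 4810 = 11200 W.
Radiated: εσ·A_surf·T⁴ with A_surf = 2A = 16.90 m².
T⁴ = 11200/(0.65·5.67×10⁻⁸·16.90) = 1.798×10¹⁰ K⁴.

T ≈ 366 K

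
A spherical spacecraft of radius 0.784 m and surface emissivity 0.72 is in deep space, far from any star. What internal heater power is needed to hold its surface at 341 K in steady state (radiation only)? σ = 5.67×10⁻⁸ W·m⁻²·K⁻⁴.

P = εσ·4πr²·T⁴.
4πr² = 7.724 m²; T⁴ = 1.352×10¹⁰ K⁴.
P = 0.72·5.67×10⁻⁸·7.724·1.352×10¹⁰.

P ≈ 4260 W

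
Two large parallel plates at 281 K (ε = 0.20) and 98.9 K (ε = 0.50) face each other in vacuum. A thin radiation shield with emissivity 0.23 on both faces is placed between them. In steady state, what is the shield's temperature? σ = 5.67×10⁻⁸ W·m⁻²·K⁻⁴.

T_s ≈ 223 K

In steady state the net flux on the hot side equals that on the cold side.
σ(T₁⁴−T_s⁴)/D₁ = σ(T_s⁴−T₂⁴)/D₂, with D₁ = 1/ε₁+1/ε_s−1 = 8.348, D₂ = 1/ε_s+1/ε₂−1 = 5.348.
Solve for T_s⁴: T_s⁴ = (D₂·T₁⁴ + D₁·T₂⁴)/(D₁+D₂) = 2.493×10⁹ K⁴.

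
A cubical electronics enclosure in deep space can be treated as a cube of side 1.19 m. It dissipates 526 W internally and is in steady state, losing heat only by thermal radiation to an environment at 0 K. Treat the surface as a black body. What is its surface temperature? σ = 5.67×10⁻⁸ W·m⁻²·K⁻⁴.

Steady state: internal power = radiated power, P = εσA T⁴.
Radiating area A = 6L² = 8.497 m².
T⁴ = P/(εσA) = 526/(1.0·5.67×10⁻⁸·8.497) = 1.092×10⁹ K⁴.
T = (1.092×10⁹)^(1/4).

T ≈ 182 K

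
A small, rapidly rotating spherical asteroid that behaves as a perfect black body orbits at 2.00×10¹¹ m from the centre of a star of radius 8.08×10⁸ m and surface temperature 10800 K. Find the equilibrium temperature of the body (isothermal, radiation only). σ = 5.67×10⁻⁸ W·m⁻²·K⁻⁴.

T ≈ 485 K

The star's surface emits σT_*⁴; at distance d the flux is S = σT_*⁴(R_*/d)².
S = 5.67×10⁻⁸·(10800)⁴·(8.08×10⁸/2.00×10¹¹)² = 12590 W/m².
For an isothermal sphere T⁴ = (1−a)S/(4σ) = 5.551×10¹⁰ K⁴.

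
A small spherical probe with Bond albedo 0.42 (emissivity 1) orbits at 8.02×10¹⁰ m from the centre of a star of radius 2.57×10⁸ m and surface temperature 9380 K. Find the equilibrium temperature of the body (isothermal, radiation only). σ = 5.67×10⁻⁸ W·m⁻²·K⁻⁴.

The star's surface emits σT_*⁴; at distance d the flux is S = σT_*⁴(R_*/d)².
S = 5.67×10⁻⁸·(9380)⁴·(2.57×10⁸/8.02×10¹⁰)² = 4507 W/m².
For an isothermal sphere T⁴ = (1−a)S/(4σ) = 1.153×10¹⁰ K⁴.

T ≈ 328 K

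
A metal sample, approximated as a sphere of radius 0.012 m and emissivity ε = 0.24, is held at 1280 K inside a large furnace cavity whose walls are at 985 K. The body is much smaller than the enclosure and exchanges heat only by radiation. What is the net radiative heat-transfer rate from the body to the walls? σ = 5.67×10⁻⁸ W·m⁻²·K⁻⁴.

For a small grey body in a large enclosure: P_net = εσA(T_body⁴ − T_wall⁴).
A = 4πr² = 0.001810 m²; T_body⁴ − T_wall⁴ = 2.684×10¹² − 9.413×10¹¹ = 1.743×10¹² K⁴.
|P_net| = 0.24·5.67×10⁻⁸·0.001810·1.743×10¹².

P_net ≈ 42.9 W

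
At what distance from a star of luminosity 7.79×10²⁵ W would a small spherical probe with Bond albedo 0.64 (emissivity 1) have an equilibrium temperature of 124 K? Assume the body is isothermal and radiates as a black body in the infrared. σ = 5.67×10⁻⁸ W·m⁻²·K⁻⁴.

For an isothermal black-emitting sphere, (1−a)S·πr² = σ·4πr²·T⁴ ⇒ S = 4σT⁴/(1−a).
S = 4·5.67×10⁻⁸·(124)⁴/0.360 = 148.9 W/m².
Flux falls as S = L/(4πd²), so d = √(L/(4πS)) = √(7.79×10²⁵/(4π·148.9)).

d ≈ 2.04×10¹¹ m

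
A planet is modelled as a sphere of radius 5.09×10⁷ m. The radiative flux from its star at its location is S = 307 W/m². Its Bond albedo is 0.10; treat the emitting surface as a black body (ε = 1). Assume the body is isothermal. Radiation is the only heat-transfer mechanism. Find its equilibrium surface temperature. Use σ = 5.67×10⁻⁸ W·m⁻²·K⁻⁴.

At equilibrium, absorbed power = emitted power.
Absorbing cross-section = πr² = 8.139×10¹⁵ m²; emitting surface = 4πr² = 3.256×10¹⁶ m² (ratio 4).
(1−a)S·A_cross = εσ·A_surf·T⁴  ⇒  T⁴ = (1−a)S/(4σ).
T⁴ = 0.900·307/(4·5.67×10⁻⁸) = 1.218×10⁹ K⁴.
T = (1.218×10⁹)^(1/4).

T ≈ 187 K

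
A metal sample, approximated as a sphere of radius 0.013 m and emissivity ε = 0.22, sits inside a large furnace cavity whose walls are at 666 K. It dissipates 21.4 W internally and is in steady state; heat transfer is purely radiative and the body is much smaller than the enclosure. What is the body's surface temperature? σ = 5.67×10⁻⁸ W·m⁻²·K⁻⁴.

For a small grey body in a large enclosure, net radiated power = εσA(T⁴ − T_w⁴).
Steady state: P = εσA(T⁴ − T_w⁴) with A = 4πr² = 0.002124 m².
T⁴ = P/(εσA) + T_w⁴ = 21.4/(0.22·5.67×10⁻⁸·0.002124) + (666)⁴
    = 8.078×10¹¹ + 1.967×10¹¹ = 1.005×10¹² K⁴.

T ≈ 1000 K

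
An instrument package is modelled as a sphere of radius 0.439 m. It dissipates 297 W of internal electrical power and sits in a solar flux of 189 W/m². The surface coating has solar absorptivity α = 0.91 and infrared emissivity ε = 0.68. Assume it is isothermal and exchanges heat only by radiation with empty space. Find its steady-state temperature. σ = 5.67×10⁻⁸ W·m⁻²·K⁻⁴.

T ≈ 256 K

At steady state, absorbed solar power + internal power = radiated power.
Absorbed: α·S·A_cross = 0.91·189·0.6055 = 104.1 W (cross-section πr²).
Total input = 104.1 + 297 = 401.1 W.
Radiated: εσ·A_surf·T⁴ with A_surf = 4πr² = 2.422 m².
T⁴ = 401.1/(0.68·5.67×10⁻⁸·2.422) = 4.296×10⁹ K⁴.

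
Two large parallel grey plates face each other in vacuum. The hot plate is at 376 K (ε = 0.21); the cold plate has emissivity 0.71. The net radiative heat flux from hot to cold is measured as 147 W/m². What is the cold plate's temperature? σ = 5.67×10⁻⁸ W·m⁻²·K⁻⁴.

q = σ(T₁⁴ − T₂⁴)/(1/ε₁ + 1/ε₂ − 1); denominator = 5.170.
T₂⁴ = T₁⁴ − q·(1/ε₁+1/ε₂−1)/σ = 1.999×10¹⁰ − 147·5.170/5.67×10⁻⁸
    = 6.583×10⁹ K⁴.

T₂ ≈ 285 K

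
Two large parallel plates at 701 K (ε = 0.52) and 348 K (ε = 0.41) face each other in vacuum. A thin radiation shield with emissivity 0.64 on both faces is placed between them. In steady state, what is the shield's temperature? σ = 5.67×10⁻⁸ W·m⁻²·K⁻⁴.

In steady state the net flux on the hot side equals that on the cold side.
σ(T₁⁴−T_s⁴)/D₁ = σ(T_s⁴−T₂⁴)/D₂, with D₁ = 1/ε₁+1/ε_s−1 = 2.486, D₂ = 1/ε_s+1/ε₂−1 = 3.002.
Solve for T_s⁴: T_s⁴ = (D₂·T₁⁴ + D₁·T₂⁴)/(D₁+D₂) = 1.387×10¹¹ K⁴.

T_s ≈ 610 K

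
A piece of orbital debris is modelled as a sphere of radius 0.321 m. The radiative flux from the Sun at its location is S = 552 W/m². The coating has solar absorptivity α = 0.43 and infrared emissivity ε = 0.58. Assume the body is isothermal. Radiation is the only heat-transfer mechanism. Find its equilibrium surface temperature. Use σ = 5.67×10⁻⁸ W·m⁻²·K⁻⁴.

T ≈ 206 K

At equilibrium, absorbed power = emitted power.
Absorbing cross-section = πr² = 0.3237 m²; emitting surface = 4πr² = 1.295 m² (ratio 4).
αS·A_cross = εσ·A_surf·T⁴  ⇒  T⁴ = αS/(ε·4σ).
T⁴ = 0.430·552/(0.58·4·5.67×10⁻⁸) = 1.804×10⁹ K⁴.
T = (1.804×10⁹)^(1/4).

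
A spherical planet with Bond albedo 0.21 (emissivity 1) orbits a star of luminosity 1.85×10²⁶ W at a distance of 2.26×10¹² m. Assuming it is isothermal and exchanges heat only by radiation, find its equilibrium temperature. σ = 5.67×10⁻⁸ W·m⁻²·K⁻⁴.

First find the stellar flux at distance d: S = L/(4πd²) = 1.85×10²⁶/(4π·(2.26×10¹²)²) = 2.882 W/m².
For an isothermal sphere, absorbed (1−a)S·πr² = emitted σ·4πr²·T⁴, so T⁴ = (1−a)S/(4σ).
T⁴ = 0.790·2.882/(4·5.67×10⁻⁸) = 1.004×10⁷ K⁴.

T ≈ 56.3 K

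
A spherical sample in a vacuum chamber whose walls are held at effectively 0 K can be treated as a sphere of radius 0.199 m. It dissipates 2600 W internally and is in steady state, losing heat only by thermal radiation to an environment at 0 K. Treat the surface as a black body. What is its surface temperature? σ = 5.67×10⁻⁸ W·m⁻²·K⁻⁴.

Steady state: internal power = radiated power, P = εσA T⁴.
Radiating area A = 4πr² = 0.4976 m².
T⁴ = P/(εσA) = 2600/(1.0·5.67×10⁻⁸·0.4976) = 9.215×10¹⁰ K⁴.
T = (9.215×10¹⁰)^(1/4).

T ≈ 551 K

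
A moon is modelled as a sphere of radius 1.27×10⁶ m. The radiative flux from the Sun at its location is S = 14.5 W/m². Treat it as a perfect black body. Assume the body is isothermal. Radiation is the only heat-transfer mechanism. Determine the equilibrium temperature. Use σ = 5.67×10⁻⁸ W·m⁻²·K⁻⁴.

T ≈ 89.4 K

At equilibrium, absorbed power = emitted power.
Absorbing cross-section = πr² = 5.067×10¹² m²; emitting surface = 4πr² = 2.027×10¹³ m² (ratio 4).
S·A_cross = εσ·A_surf·T⁴  ⇒  T⁴ = S/(4σ).
T⁴ = 1.00·14.5/(4·5.67×10⁻⁸) = 6.393×10⁷ K⁴.
T = (6.393×10⁷)^(1/4).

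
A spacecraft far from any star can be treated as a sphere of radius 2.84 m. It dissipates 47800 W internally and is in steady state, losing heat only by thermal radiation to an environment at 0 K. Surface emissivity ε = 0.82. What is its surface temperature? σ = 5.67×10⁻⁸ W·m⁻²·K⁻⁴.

T ≈ 317 K

Steady state: internal power = radiated power, P = εσA T⁴.
Radiating area A = 4πr² = 101.4 m².
T⁴ = P/(εσA) = 47800/(0.82·5.67×10⁻⁸·101.4) = 1.014×10¹⁰ K⁴.
T = (1.014×10¹⁰)^(1/4).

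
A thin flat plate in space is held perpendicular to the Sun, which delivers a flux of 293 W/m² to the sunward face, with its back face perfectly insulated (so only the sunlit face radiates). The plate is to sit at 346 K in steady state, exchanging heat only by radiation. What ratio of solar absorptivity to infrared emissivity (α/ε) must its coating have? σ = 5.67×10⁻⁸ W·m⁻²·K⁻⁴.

Balance: αS·A = εσ·1A·T⁴ ⇒ α/ε = σT⁴/S.
α/ε = 5.67×10⁻⁸·(346)⁴/293 = 5.67×10⁻⁸·1.433×10¹⁰/293.

α/ε ≈ 2.77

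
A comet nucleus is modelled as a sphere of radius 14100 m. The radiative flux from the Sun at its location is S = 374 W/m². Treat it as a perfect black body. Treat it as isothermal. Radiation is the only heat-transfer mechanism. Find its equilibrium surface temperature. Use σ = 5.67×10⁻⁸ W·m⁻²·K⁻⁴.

At equilibrium, absorbed power = emitted power.
Absorbing cross-section = πr² = 6.246×10⁸ m²; emitting surface = 4πr² = 2.498×10⁹ m² (ratio 4).
S·A_cross = εσ·A_surf·T⁴  ⇒  T⁴ = S/(4σ).
T⁴ = 1.00·374/(4·5.67×10⁻⁸) = 1.649×10⁹ K⁴.
T = (1.649×10⁹)^(1/4).

T ≈ 202 K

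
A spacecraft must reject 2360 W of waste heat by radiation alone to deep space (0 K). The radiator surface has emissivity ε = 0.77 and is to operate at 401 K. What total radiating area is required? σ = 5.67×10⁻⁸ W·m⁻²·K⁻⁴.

A ≈ 2.09 m²

P = εσA T⁴ ⇒ A = P/(εσT⁴).
T⁴ = 2.586×10¹⁰ K⁴.
A = 2360/(0.77 × 5.67×10⁻⁸ × 2.586×10¹⁰).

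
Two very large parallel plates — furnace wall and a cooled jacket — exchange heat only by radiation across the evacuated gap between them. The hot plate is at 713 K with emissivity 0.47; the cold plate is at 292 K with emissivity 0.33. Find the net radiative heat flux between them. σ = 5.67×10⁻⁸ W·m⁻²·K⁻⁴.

For two infinite grey parallel plates, q = σ(T₁⁴ − T₂⁴)/(1/ε₁ + 1/ε₂ − 1).
T₁⁴ − T₂⁴ = 2.584×10¹¹ − 7.270×10⁹ = 2.512×10¹¹ K⁴.
1/ε₁ + 1/ε₂ − 1 = 2.128 + 3.030 − 1 = 4.158.
q = 5.67×10⁻⁸ × 2.512×10¹¹ / 4.158.

q ≈ 3430 W/m²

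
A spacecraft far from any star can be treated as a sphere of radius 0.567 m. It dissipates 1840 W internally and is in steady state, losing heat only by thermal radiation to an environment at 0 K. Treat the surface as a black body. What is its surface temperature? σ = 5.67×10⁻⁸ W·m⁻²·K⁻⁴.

T ≈ 299 K

Steady state: internal power = radiated power, P = εσA T⁴.
Radiating area A = 4πr² = 4.040 m².
T⁴ = P/(εσA) = 1840/(1.0·5.67×10⁻⁸·4.040) = 8.033×10⁹ K⁴.
T = (8.033×10⁹)^(1/4).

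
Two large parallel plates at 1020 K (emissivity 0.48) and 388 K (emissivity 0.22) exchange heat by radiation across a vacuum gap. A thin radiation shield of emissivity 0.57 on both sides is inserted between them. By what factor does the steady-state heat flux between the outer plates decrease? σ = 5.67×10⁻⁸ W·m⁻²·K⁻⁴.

factor ≈ 1.45

Without shield: q₀ = σΔ(T⁴)/(1/ε₁+1/ε₂−1) with denominator 5.629.
With shield the two gaps are in series; the resistances add: (1/ε₁+1/ε_s−1)+(1/ε_s+1/ε₂−1) = 2.838+5.300 = 8.138.
Heat-flux ratio q₀/q = 8.138/5.629.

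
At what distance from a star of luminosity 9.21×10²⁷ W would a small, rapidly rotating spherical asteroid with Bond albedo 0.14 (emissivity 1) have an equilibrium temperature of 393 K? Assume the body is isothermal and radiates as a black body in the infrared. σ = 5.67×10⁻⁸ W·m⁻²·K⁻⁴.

For an isothermal black-emitting sphere, (1−a)S·πr² = σ·4πr²·T⁴ ⇒ S = 4σT⁴/(1−a).
S = 4·5.67×10⁻⁸·(393)⁴/0.860 = 6291 W/m².
Flux falls as S = L/(4πd²), so d = √(L/(4πS)) = √(9.21×10²⁷/(4π·6291)).

d ≈ 3.41×10¹¹ m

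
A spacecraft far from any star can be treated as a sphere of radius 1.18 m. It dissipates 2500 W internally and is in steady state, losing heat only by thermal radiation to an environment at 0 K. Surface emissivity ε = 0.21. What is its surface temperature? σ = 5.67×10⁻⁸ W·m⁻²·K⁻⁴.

T ≈ 331 K

Steady state: internal power = radiated power, P = εσA T⁴.
Radiating area A = 4πr² = 17.50 m².
T⁴ = P/(εσA) = 2500/(0.21·5.67×10⁻⁸·17.50) = 1.200×10¹⁰ K⁴.
T = (1.200×10¹⁰)^(1/4).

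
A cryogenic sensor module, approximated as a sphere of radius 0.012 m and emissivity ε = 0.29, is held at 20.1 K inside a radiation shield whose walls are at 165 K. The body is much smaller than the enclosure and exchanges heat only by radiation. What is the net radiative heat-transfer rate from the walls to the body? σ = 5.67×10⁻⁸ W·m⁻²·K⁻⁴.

P_net ≈ 0.0220 W

For a small grey body in a large enclosure: P_net = εσA(T_body⁴ − T_wall⁴).
A = 4πr² = 0.001810 m²; T_body⁴ − T_wall⁴ = 1.632×10⁵ − 7.412×10⁸ = -7.410×10⁸ K⁴.
|P_net| = 0.29·5.67×10⁻⁸·0.001810·7.410×10⁸.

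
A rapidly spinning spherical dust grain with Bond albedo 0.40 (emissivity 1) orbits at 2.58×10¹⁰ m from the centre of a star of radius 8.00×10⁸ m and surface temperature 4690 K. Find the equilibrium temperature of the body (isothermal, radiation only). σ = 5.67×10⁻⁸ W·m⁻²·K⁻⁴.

The star's surface emits σT_*⁴; at distance d the flux is S = σT_*⁴(R_*/d)².
S = 5.67×10⁻⁸·(4690)⁴·(8.00×10⁸/2.58×10¹⁰)² = 26380 W/m².
For an isothermal sphere T⁴ = (1−a)S/(4σ) = 6.978×10¹⁰ K⁴.

T ≈ 514 K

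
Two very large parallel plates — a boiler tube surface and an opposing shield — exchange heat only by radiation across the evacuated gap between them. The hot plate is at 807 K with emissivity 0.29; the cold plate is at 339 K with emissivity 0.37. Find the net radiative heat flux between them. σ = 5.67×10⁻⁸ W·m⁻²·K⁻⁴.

q ≈ 4520 W/m²

For two infinite grey parallel plates, q = σ(T₁⁴ − T₂⁴)/(1/ε₁ + 1/ε₂ − 1).
T₁⁴ − T₂⁴ = 4.241×10¹¹ − 1.321×10¹⁰ = 4.109×10¹¹ K⁴.
1/ε₁ + 1/ε₂ − 1 = 3.448 + 2.703 − 1 = 5.151.
q = 5.67×10⁻⁸ × 4.109×10¹¹ / 5.151.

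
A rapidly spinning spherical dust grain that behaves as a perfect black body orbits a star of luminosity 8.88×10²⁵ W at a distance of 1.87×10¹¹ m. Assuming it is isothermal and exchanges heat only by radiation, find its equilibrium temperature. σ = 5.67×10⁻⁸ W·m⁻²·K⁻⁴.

T ≈ 173 K

First find the stellar flux at distance d: S = L/(4πd²) = 8.88×10²⁵/(4π·(1.87×10¹¹)²) = 202.1 W/m².
For an isothermal sphere, absorbed (1−a)S·πr² = emitted σ·4πr²·T⁴, so T⁴ = (1−a)S/(4σ).
T⁴ = 1.00·202.1/(4·5.67×10⁻⁸) = 8.910×10⁸ K⁴.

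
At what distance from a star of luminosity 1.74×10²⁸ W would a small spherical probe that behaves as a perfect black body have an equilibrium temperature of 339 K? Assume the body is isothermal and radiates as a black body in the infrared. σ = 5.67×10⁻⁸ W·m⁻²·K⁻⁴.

d ≈ 6.80×10¹¹ m

For an isothermal black-emitting sphere, (1−a)S·πr² = σ·4πr²·T⁴ ⇒ S = 4σT⁴/(1−a).
S = 4·5.67×10⁻⁸·(339)⁴/1.00 = 2995 W/m².
Flux falls as S = L/(4πd²), so d = √(L/(4πS)) = √(1.74×10²⁸/(4π·2995)).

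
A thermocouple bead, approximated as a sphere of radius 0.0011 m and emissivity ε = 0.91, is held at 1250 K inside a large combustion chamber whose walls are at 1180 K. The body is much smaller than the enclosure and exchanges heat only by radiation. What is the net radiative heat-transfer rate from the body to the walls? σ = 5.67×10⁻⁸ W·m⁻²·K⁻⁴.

For a small grey body in a large enclosure: P_net = εσA(T_body⁴ − T_wall⁴).
A = 4πr² = 1.521×10⁻⁵ m²; T_body⁴ − T_wall⁴ = 2.441×10¹² − 1.939×10¹² = 5.026×10¹¹ K⁴.
|P_net| = 0.91·5.67×10⁻⁸·1.521×10⁻⁵·5.026×10¹¹.

P_net ≈ 0.394 W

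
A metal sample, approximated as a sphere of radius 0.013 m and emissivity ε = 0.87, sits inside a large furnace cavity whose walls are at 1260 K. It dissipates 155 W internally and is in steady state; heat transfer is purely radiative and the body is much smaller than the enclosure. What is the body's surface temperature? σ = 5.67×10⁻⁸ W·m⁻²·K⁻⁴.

T ≈ 1410 K

For a small grey body in a large enclosure, net radiated power = εσA(T⁴ − T_w⁴).
Steady state: P = εσA(T⁴ − T_w⁴) with A = 4πr² = 0.002124 m².
T⁴ = P/(εσA) + T_w⁴ = 155/(0.87·5.67×10⁻⁸·0.002124) + (1260)⁴
    = 1.480×10¹² + 2.520×10¹² = 4.000×10¹² K⁴.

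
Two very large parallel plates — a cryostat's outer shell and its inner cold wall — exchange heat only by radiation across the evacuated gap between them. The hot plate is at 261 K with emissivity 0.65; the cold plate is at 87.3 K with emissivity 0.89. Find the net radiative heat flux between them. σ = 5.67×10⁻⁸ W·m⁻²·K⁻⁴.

For two infinite grey parallel plates, q = σ(T₁⁴ − T₂⁴)/(1/ε₁ + 1/ε₂ − 1).
T₁⁴ − T₂⁴ = 4.640×10⁹ − 5.808×10⁷ = 4.582×10⁹ K⁴.
1/ε₁ + 1/ε₂ − 1 = 1.538 + 1.124 − 1 = 1.662.
q = 5.67×10⁻⁸ × 4.582×10⁹ / 1.662.

q ≈ 156 W/m²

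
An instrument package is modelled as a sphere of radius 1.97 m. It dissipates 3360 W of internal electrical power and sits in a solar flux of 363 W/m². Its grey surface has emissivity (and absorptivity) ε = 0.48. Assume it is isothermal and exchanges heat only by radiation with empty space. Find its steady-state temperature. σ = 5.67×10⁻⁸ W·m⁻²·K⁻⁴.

At steady state, absorbed solar power + internal power = radiated power.
Absorbed: α·S·A_cross = 0.48·363·12.19 = 2124 W (cross-section πr²).
Total input = 2124 + 3360 = 5484 W.
Radiated: εσ·A_surf·T⁴ with A_surf = 4πr² = 48.77 m².
T⁴ = 5484/(0.48·5.67×10⁻⁸·48.77) = 4.132×10⁹ K⁴.

T ≈ 254 K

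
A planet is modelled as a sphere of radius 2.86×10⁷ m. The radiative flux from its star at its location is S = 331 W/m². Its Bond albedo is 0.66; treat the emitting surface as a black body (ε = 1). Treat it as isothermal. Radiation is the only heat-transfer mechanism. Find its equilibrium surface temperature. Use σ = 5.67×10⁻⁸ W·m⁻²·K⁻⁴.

At equilibrium, absorbed power = emitted power.
Absorbing cross-section = πr² = 2.570×10¹⁵ m²; emitting surface = 4πr² = 1.028×10¹⁶ m² (ratio 4).
(1−a)S·A_cross = εσ·A_surf·T⁴  ⇒  T⁴ = (1−a)S/(4σ).
T⁴ = 0.340·331/(4·5.67×10⁻⁸) = 4.962×10⁸ K⁴.
T = (4.962×10⁸)^(1/4).

T ≈ 149 K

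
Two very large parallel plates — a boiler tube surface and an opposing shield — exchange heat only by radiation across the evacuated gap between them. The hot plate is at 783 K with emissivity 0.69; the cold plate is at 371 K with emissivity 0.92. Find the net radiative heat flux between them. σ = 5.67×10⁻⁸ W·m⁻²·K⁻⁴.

For two infinite grey parallel plates, q = σ(T₁⁴ − T₂⁴)/(1/ε₁ + 1/ε₂ − 1).
T₁⁴ − T₂⁴ = 3.759×10¹¹ − 1.895×10¹⁰ = 3.569×10¹¹ K⁴.
1/ε₁ + 1/ε₂ − 1 = 1.449 + 1.087 − 1 = 1.536.
q = 5.67×10⁻⁸ × 3.569×10¹¹ / 1.536.

q ≈ 13200 W/m²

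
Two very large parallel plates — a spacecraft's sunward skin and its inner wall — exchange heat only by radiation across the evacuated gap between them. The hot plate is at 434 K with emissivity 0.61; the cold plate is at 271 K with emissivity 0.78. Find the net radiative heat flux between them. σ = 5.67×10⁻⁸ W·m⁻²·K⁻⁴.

For two infinite grey parallel plates, q = σ(T₁⁴ − T₂⁴)/(1/ε₁ + 1/ε₂ − 1).
T₁⁴ − T₂⁴ = 3.548×10¹⁰ − 5.394×10⁹ = 3.008×10¹⁰ K⁴.
1/ε₁ + 1/ε₂ − 1 = 1.639 + 1.282 − 1 = 1.921.
q = 5.67×10⁻⁸ × 3.008×10¹⁰ / 1.921.

q ≈ 888 W/m²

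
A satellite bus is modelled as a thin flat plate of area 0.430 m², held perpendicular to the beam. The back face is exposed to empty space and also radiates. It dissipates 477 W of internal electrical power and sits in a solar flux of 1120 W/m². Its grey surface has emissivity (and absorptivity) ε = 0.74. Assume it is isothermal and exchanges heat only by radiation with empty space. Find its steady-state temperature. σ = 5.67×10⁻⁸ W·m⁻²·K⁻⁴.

At steady state, absorbed solar power + internal power = radiated power.
Absorbed: α·S·A_cross = 0.74·1120·0.4300 = 356.4 W (cross-section A).
Total input = 356.4 + 477 = 833.4 W.
Radiated: εσ·A_surf·T⁴ with A_surf = 2A = 0.8600 m².
T⁴ = 833.4/(0.74·5.67×10⁻⁸·0.8600) = 2.310×10¹⁰ K⁴.

T ≈ 390 K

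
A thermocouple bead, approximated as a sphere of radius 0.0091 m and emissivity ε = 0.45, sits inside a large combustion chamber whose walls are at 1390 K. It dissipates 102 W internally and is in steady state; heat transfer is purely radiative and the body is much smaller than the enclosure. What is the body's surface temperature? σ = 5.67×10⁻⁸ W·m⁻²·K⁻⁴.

T ≈ 1660 K

For a small grey body in a large enclosure, net radiated power = εσA(T⁴ − T_w⁴).
Steady state: P = εσA(T⁴ − T_w⁴) with A = 4πr² = 0.001041 m².
T⁴ = P/(εσA) + T_w⁴ = 102/(0.45·5.67×10⁻⁸·0.001041) + (1390)⁴
    = 3.842×10¹² + 3.733×10¹² = 7.575×10¹² K⁴.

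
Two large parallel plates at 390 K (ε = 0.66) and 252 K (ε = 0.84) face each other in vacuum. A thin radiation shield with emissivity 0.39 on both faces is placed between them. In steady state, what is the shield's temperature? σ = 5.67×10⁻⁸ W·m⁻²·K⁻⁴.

In steady state the net flux on the hot side equals that on the cold side.
σ(T₁⁴−T_s⁴)/D₁ = σ(T_s⁴−T₂⁴)/D₂, with D₁ = 1/ε₁+1/ε_s−1 = 3.079, D₂ = 1/ε_s+1/ε₂−1 = 2.755.
Solve for T_s⁴: T_s⁴ = (D₂·T₁⁴ + D₁·T₂⁴)/(D₁+D₂) = 1.305×10¹⁰ K⁴.

T_s ≈ 338 K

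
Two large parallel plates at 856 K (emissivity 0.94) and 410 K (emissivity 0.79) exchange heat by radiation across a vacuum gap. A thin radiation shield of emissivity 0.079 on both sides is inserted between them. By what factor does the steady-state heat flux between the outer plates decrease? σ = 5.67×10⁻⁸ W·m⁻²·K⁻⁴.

factor ≈ 19.3

Without shield: q₀ = σΔ(T⁴)/(1/ε₁+1/ε₂−1) with denominator 1.330.
With shield the two gaps are in series; the resistances add: (1/ε₁+1/ε_s−1)+(1/ε_s+1/ε₂−1) = 12.72+12.92 = 25.65.
Heat-flux ratio q₀/q = 25.65/1.330.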